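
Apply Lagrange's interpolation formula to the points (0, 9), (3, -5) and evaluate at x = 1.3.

Lagrange interpolation formula:
P(x) = Σ yᵢ × Lᵢ(x)
where Lᵢ(x) = Π_{j≠i} (x - xⱼ)/(xᵢ - xⱼ)

L_0(1.3) = (1.3 - 3)/(0 - 3) = 0.566667
L_1(1.3) = (1.3 - 0)/(3 - 0) = 0.433333

P(1.3) = 9×L_0(1.3) + (-5)×L_1(1.3)
P(1.3) = 2.933333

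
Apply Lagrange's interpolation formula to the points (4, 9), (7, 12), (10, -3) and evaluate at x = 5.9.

Lagrange interpolation formula:
P(x) = Σ yᵢ × Lᵢ(x)
where Lᵢ(x) = Π_{j≠i} (x - xⱼ)/(xᵢ - xⱼ)

L_0(5.9) = (5.9 - 7)/(4 - 7) × (5.9 - 10)/(4 - 10) = 0.250556
L_1(5.9) = (5.9 - 4)/(7 - 4) × (5.9 - 10)/(7 - 10) = 0.865556
L_2(5.9) = (5.9 - 4)/(10 - 4) × (5.9 - 7)/(10 - 7) = -0.116111

P(5.9) = 9×L_0(5.9) + 12×L_1(5.9) + (-3)×L_2(5.9)
P(5.9) = 12.990000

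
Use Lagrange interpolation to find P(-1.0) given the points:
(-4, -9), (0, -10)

Lagrange interpolation formula:
P(x) = Σ yᵢ × Lᵢ(x)
where Lᵢ(x) = Π_{j≠i} (x - xⱼ)/(xᵢ - xⱼ)

L_0(-1.0) = (-1.0 - 0)/(-4 - 0) = 0.250000
L_1(-1.0) = (-1.0 - (-4))/(0 - (-4)) = 0.750000

P(-1.0) = (-9)×L_0(-1.0) + (-10)×L_1(-1.0)
P(-1.0) = -9.750000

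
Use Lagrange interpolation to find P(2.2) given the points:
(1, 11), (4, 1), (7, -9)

Lagrange interpolation formula:
P(x) = Σ yᵢ × Lᵢ(x)
where Lᵢ(x) = Π_{j≠i} (x - xⱼ)/(xᵢ - xⱼ)

L_0(2.2) = (2.2 - 4)/(1 - 4) × (2.2 - 7)/(1 - 7) = 0.480000
L_1(2.2) = (2.2 - 1)/(4 - 1) × (2.2 - 7)/(4 - 7) = 0.640000
L_2(2.2) = (2.2 - 1)/(7 - 1) × (2.2 - 4)/(7 - 4) = -0.120000

P(2.2) = 11×L_0(2.2) + 1×L_1(2.2) + (-9)×L_2(2.2)
P(2.2) = 7.000000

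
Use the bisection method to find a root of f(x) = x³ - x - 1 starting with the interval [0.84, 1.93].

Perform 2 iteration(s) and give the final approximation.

f(x) = x³ - x - 1
Initial interval: [0.84, 1.93]

Iteration 1:
  c_1 = (0.840000 + 1.930000)/2 = 1.385000
  f(c_1) = f(1.385000) = 0.271742
  f(a) × f(c) < 0, new interval: [0.840000, 1.385000]
Iteration 2:
  c_2 = (0.840000 + 1.385000)/2 = 1.112500
  f(c_2) = f(1.112500) = -0.735607
  f(a) × f(c) ≥ 0, new interval: [1.112500, 1.385000]

After 2 iteration(s), the approximation is c_2 = 1.112500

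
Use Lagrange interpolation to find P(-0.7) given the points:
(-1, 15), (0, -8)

Lagrange interpolation formula:
P(x) = Σ yᵢ × Lᵢ(x)
where Lᵢ(x) = Π_{j≠i} (x - xⱼ)/(xᵢ - xⱼ)

L_0(-0.7) = (-0.7 - 0)/(-1 - 0) = 0.700000
L_1(-0.7) = (-0.7 - (-1))/(0 - (-1)) = 0.300000

P(-0.7) = 15×L_0(-0.7) + (-8)×L_1(-0.7)
P(-0.7) = 8.100000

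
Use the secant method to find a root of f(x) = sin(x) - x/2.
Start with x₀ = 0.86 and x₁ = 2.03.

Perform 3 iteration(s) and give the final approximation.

f(x) = sin(x) - x/2
x₀ = 0.86, x₁ = 2.03

Secant formula: x_{n+1} = x_n - f(x_n)(x_n - x_{n-1})/(f(x_n) - f(x_{n-1}))

Iteration 1:
  f(0.860000) = 0.327843
  f(2.030000) = -0.118594
  x_2 = 2.030000 - (-0.118594)×(2.030000 - 0.860000)/(-0.118594 - 0.327843)
       = 1.719194
Iteration 2:
  f(2.030000) = -0.118594
  f(1.719194) = 0.129412
  x_3 = 1.719194 - 0.129412×(1.719194 - 2.030000)/(0.129412 - (-0.118594))
       = 1.881376
Iteration 3:
  f(1.719194) = 0.129412
  f(1.881376) = 0.011469
  x_4 = 1.881376 - 0.011469×(1.881376 - 1.719194)/(0.011469 - 0.129412)
       = 1.897146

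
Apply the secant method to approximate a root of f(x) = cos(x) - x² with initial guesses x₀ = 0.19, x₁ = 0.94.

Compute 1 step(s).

f(x) = cos(x) - x²
x₀ = 0.19, x₁ = 0.94

Secant formula: x_{n+1} = x_n - f(x_n)(x_n - x_{n-1})/(f(x_n) - f(x_{n-1}))

Iteration 1:
  f(0.190000) = 0.945904
  f(0.940000) = -0.293812
  x_2 = 0.940000 - (-0.293812)×(0.940000 - 0.190000)/(-0.293812 - 0.945904)
       = 0.762250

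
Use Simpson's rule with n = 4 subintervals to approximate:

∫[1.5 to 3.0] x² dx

f(x) = x²
a = 1.5, b = 3.0, n = 4
h = (b - a)/n = 0.375000

Simpson's rule: (h/3)[f(x₀) + 4f(x₁) + 2f(x₂) + ... + f(xₙ)]

x_0 = 1.5000, f(x_0) = 2.250000, coefficient = 1
x_1 = 1.8750, f(x_1) = 3.515625, coefficient = 4
x_2 = 2.2500, f(x_2) = 5.062500, coefficient = 2
x_3 = 2.6250, f(x_3) = 6.890625, coefficient = 4
x_4 = 3.0000, f(x_4) = 9.000000, coefficient = 1

I ≈ (0.375000/3) × 63.000000 = 7.875000
Exact value: 7.875000
Error: 0.000000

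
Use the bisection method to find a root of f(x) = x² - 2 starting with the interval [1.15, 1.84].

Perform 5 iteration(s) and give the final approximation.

f(x) = x² - 2
Initial interval: [1.15, 1.84]

Iteration 1:
  c_1 = (1.150000 + 1.840000)/2 = 1.495000
  f(c_1) = f(1.495000) = 0.235025
  f(a) × f(c) < 0, new interval: [1.150000, 1.495000]
Iteration 2:
  c_2 = (1.150000 + 1.495000)/2 = 1.322500
  f(c_2) = f(1.322500) = -0.250994
  f(a) × f(c) ≥ 0, new interval: [1.322500, 1.495000]
Iteration 3:
  c_3 = (1.322500 + 1.495000)/2 = 1.408750
  f(c_3) = f(1.408750) = -0.015423
  f(a) × f(c) ≥ 0, new interval: [1.408750, 1.495000]
Iteration 4:
  c_4 = (1.408750 + 1.495000)/2 = 1.451875
  f(c_4) = f(1.451875) = 0.107941
  f(a) × f(c) < 0, new interval: [1.408750, 1.451875]
Iteration 5:
  c_5 = (1.408750 + 1.451875)/2 = 1.430312
  f(c_5) = f(1.430312) = 0.045794
  f(a) × f(c) < 0, new interval: [1.408750, 1.430312]

After 5 iteration(s), the approximation is c_5 = 1.430312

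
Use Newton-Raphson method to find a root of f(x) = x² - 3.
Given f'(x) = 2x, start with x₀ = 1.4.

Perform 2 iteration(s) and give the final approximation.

f(x) = x² - 3
f'(x) = 2x
x₀ = 1.4

Newton-Raphson formula: x_{n+1} = x_n - f(x_n)/f'(x_n)

Iteration 1:
  f(1.400000) = -1.040000
  f'(1.400000) = 2.800000
  x_1 = 1.400000 - (-1.040000)/2.800000 = 1.771429
Iteration 2:
  f(1.771429) = 0.137959
  f'(1.771429) = 3.542857
  x_2 = 1.771429 - 0.137959/3.542857 = 1.732488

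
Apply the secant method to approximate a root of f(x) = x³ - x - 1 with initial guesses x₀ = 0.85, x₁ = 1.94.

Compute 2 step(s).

f(x) = x³ - x - 1
x₀ = 0.85, x₁ = 1.94

Secant formula: x_{n+1} = x_n - f(x_n)(x_n - x_{n-1})/(f(x_n) - f(x_{n-1}))

Iteration 1:
  f(0.850000) = -1.235875
  f(1.940000) = 4.361384
  x_2 = 1.940000 - 4.361384×(1.940000 - 0.850000)/(4.361384 - (-1.235875))
       = 1.090672
Iteration 2:
  f(1.940000) = 4.361384
  f(1.090672) = -0.793246
  x_3 = 1.090672 - (-0.793246)×(1.090672 - 1.940000)/(-0.793246 - 4.361384)
       = 1.221375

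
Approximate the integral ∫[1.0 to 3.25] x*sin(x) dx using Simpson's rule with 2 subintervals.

f(x) = x*sin(x)
a = 1.0, b = 3.25, n = 2
h = (b - a)/n = 1.125000

Simpson's rule: (h/3)[f(x₀) + 4f(x₁) + 2f(x₂) + ... + f(xₙ)]

x_0 = 1.0000, f(x_0) = 0.841471, coefficient = 1
x_1 = 2.1250, f(x_1) = 1.806930, coefficient = 4
x_2 = 3.2500, f(x_2) = -0.351634, coefficient = 1

I ≈ (1.125000/3) × 7.717555 = 2.894083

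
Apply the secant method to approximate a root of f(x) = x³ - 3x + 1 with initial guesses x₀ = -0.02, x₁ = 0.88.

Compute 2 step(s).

f(x) = x³ - 3x + 1
x₀ = -0.02, x₁ = 0.88

Secant formula: x_{n+1} = x_n - f(x_n)(x_n - x_{n-1})/(f(x_n) - f(x_{n-1}))

Iteration 1:
  f(-0.020000) = 1.059992
  f(0.880000) = -0.958528
  x_2 = 0.880000 - (-0.958528)×(0.880000 - (-0.020000))/(-0.958528 - 1.059992)
       = 0.452620
Iteration 2:
  f(0.880000) = -0.958528
  f(0.452620) = -0.265134
  x_3 = 0.452620 - (-0.265134)×(0.452620 - 0.880000)/(-0.265134 - (-0.958528))
       = 0.289202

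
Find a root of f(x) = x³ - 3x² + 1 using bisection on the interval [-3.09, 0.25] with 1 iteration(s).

f(x) = x³ - 3x² + 1
Initial interval: [-3.09, 0.25]

Iteration 1:
  c_1 = (-3.090000 + 0.250000)/2 = -1.420000
  f(c_1) = f(-1.420000) = -7.912488
  f(a) × f(c) ≥ 0, new interval: [-1.420000, 0.250000]

After 1 iteration(s), the approximation is c_1 = -1.420000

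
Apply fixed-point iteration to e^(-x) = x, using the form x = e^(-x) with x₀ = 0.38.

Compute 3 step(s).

Equation: e^(-x) = x
Fixed-point form: x = e^(-x)
x₀ = 0.38

x_1 = g(0.380000) = 0.683861
x_2 = g(0.683861) = 0.504665
x_3 = g(0.504665) = 0.603708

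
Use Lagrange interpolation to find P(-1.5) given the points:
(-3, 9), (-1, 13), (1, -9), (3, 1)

Lagrange interpolation formula:
P(x) = Σ yᵢ × Lᵢ(x)
where Lᵢ(x) = Π_{j≠i} (x - xⱼ)/(xᵢ - xⱼ)

L_0(-1.5) = (-1.5 - (-1))/(-3 - (-1)) × (-1.5 - 1)/(-3 - 1) × (-1.5 - 3)/(-3 - 3) = 0.117188
L_1(-1.5) = (-1.5 - (-3))/(-1 - (-3)) × (-1.5 - 1)/(-1 - 1) × (-1.5 - 3)/(-1 - 3) = 1.054688
L_2(-1.5) = (-1.5 - (-3))/(1 - (-3)) × (-1.5 - (-1))/(1 - (-1)) × (-1.5 - 3)/(1 - 3) = -0.210938
L_3(-1.5) = (-1.5 - (-3))/(3 - (-3)) × (-1.5 - (-1))/(3 - (-1)) × (-1.5 - 1)/(3 - 1) = 0.039062

P(-1.5) = 9×L_0(-1.5) + 13×L_1(-1.5) + (-9)×L_2(-1.5) + 1×L_3(-1.5)
P(-1.5) = 16.703125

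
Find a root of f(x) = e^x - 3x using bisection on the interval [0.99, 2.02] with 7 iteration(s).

f(x) = e^x - 3x
Initial interval: [0.99, 2.02]

Iteration 1:
  c_1 = (0.990000 + 2.020000)/2 = 1.505000
  f(c_1) = f(1.505000) = -0.010846
  f(a) × f(c) ≥ 0, new interval: [1.505000, 2.020000]
Iteration 2:
  c_2 = (1.505000 + 2.020000)/2 = 1.762500
  f(c_2) = f(1.762500) = 0.539487
  f(a) × f(c) < 0, new interval: [1.505000, 1.762500]
Iteration 3:
  c_3 = (1.505000 + 1.762500)/2 = 1.633750
  f(c_3) = f(1.633750) = 0.221800
  f(a) × f(c) < 0, new interval: [1.505000, 1.633750]
Iteration 4:
  c_4 = (1.505000 + 1.633750)/2 = 1.569375
  f(c_4) = f(1.569375) = 0.095520
  f(a) × f(c) < 0, new interval: [1.505000, 1.569375]
Iteration 5:
  c_5 = (1.505000 + 1.569375)/2 = 1.537187
  f(c_5) = f(1.537187) = 0.039927
  f(a) × f(c) < 0, new interval: [1.505000, 1.537187]
Iteration 6:
  c_6 = (1.505000 + 1.537187)/2 = 1.521094
  f(c_6) = f(1.521094) = 0.013948
  f(a) × f(c) < 0, new interval: [1.505000, 1.521094]
Iteration 7:
  c_7 = (1.505000 + 1.521094)/2 = 1.513047
  f(c_7) = f(1.513047) = 0.001404
  f(a) × f(c) < 0, new interval: [1.505000, 1.513047]

After 7 iteration(s), the approximation is c_7 = 1.513047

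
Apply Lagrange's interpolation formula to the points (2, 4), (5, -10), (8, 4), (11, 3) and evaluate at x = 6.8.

Lagrange interpolation formula:
P(x) = Σ yᵢ × Lᵢ(x)
where Lᵢ(x) = Π_{j≠i} (x - xⱼ)/(xᵢ - xⱼ)

L_0(6.8) = (6.8 - 5)/(2 - 5) × (6.8 - 8)/(2 - 8) × (6.8 - 11)/(2 - 11) = -0.056000
L_1(6.8) = (6.8 - 2)/(5 - 2) × (6.8 - 8)/(5 - 8) × (6.8 - 11)/(5 - 11) = 0.448000
L_2(6.8) = (6.8 - 2)/(8 - 2) × (6.8 - 5)/(8 - 5) × (6.8 - 11)/(8 - 11) = 0.672000
L_3(6.8) = (6.8 - 2)/(11 - 2) × (6.8 - 5)/(11 - 5) × (6.8 - 8)/(11 - 8) = -0.064000

P(6.8) = 4×L_0(6.8) + (-10)×L_1(6.8) + 4×L_2(6.8) + 3×L_3(6.8)
P(6.8) = -2.208000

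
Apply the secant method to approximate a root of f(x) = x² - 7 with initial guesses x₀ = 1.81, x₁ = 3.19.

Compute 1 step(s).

f(x) = x² - 7
x₀ = 1.81, x₁ = 3.19

Secant formula: x_{n+1} = x_n - f(x_n)(x_n - x_{n-1})/(f(x_n) - f(x_{n-1}))

Iteration 1:
  f(1.810000) = -3.723900
  f(3.190000) = 3.176100
  x_2 = 3.190000 - 3.176100×(3.190000 - 1.810000)/(3.176100 - (-3.723900))
       = 2.554780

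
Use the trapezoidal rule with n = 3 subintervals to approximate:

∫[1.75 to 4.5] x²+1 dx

f(x) = x²+1
a = 1.75, b = 4.5, n = 3
h = (b - a)/n = 0.916667

Trapezoidal rule: (h/2)[f(x₀) + 2f(x₁) + 2f(x₂) + ... + f(xₙ)]

x_0 = 1.7500, f(x_0) = 4.062500, coefficient = 1
x_1 = 2.6667, f(x_1) = 8.111111, coefficient = 2
x_2 = 3.5833, f(x_2) = 13.840278, coefficient = 2
x_3 = 4.5000, f(x_3) = 21.250000, coefficient = 1

I ≈ (0.916667/2) × 69.215278 = 31.723669
Exact value: 31.338542
Error: 0.385127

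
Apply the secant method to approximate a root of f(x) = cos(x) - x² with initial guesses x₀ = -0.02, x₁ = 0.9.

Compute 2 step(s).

f(x) = cos(x) - x²
x₀ = -0.02, x₁ = 0.9

Secant formula: x_{n+1} = x_n - f(x_n)(x_n - x_{n-1})/(f(x_n) - f(x_{n-1}))

Iteration 1:
  f(-0.020000) = 0.999400
  f(0.900000) = -0.188390
  x_2 = 0.900000 - (-0.188390)×(0.900000 - (-0.020000))/(-0.188390 - 0.999400)
       = 0.754083
Iteration 2:
  f(0.900000) = -0.188390
  f(0.754083) = 0.160259
  x_3 = 0.754083 - 0.160259×(0.754083 - 0.900000)/(0.160259 - (-0.188390))
       = 0.821155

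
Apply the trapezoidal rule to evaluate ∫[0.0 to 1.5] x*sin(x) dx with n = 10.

f(x) = x*sin(x)
a = 0.0, b = 1.5, n = 10
h = (b - a)/n = 0.150000

Trapezoidal rule: (h/2)[f(x₀) + 2f(x₁) + 2f(x₂) + ... + f(xₙ)]

x_0 = 0.0000, f(x_0) = 0.000000, coefficient = 1
x_1 = 0.1500, f(x_1) = 0.022416, coefficient = 2
x_2 = 0.3000, f(x_2) = 0.088656, coefficient = 2
x_3 = 0.4500, f(x_3) = 0.195734, coefficient = 2
x_4 = 0.6000, f(x_4) = 0.338785, coefficient = 2
x_5 = 0.7500, f(x_5) = 0.511229, coefficient = 2
x_6 = 0.9000, f(x_6) = 0.704994, coefficient = 2
x_7 = 1.0500, f(x_7) = 0.910794, coefficient = 2
x_8 = 1.2000, f(x_8) = 1.118447, coefficient = 2
x_9 = 1.3500, f(x_9) = 1.317227, coefficient = 2
x_10 = 1.5000, f(x_10) = 1.496242, coefficient = 1

I ≈ (0.150000/2) × 11.912808 = 0.893461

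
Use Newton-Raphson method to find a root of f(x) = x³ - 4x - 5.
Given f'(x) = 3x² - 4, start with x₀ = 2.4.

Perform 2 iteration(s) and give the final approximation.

f(x) = x³ - 4x - 5
f'(x) = 3x² - 4
x₀ = 2.4

Newton-Raphson formula: x_{n+1} = x_n - f(x_n)/f'(x_n)

Iteration 1:
  f(2.400000) = -0.776000
  f'(2.400000) = 13.280000
  x_1 = 2.400000 - (-0.776000)/13.280000 = 2.458434
Iteration 2:
  f(2.458434) = 0.024784
  f'(2.458434) = 14.131689
  x_2 = 2.458434 - 0.024784/14.131689 = 2.456680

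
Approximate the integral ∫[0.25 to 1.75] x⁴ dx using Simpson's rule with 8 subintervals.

f(x) = x⁴
a = 0.25, b = 1.75, n = 8
h = (b - a)/n = 0.187500

Simpson's rule: (h/3)[f(x₀) + 4f(x₁) + 2f(x₂) + ... + f(xₙ)]

x_0 = 0.2500, f(x_0) = 0.003906, coefficient = 1
x_1 = 0.4375, f(x_1) = 0.036636, coefficient = 4
x_2 = 0.6250, f(x_2) = 0.152588, coefficient = 2
x_3 = 0.8125, f(x_3) = 0.435806, coefficient = 4
x_4 = 1.0000, f(x_4) = 1.000000, coefficient = 2
x_5 = 1.1875, f(x_5) = 1.988541, coefficient = 4
x_6 = 1.3750, f(x_6) = 3.574463, coefficient = 2
x_7 = 1.5625, f(x_7) = 5.960464, coefficient = 4
x_8 = 1.7500, f(x_8) = 9.378906, coefficient = 1

I ≈ (0.187500/3) × 52.522705 = 3.282669
Exact value: 3.282422
Error: 0.000247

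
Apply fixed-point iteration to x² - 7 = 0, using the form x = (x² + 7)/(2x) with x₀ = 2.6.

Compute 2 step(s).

Equation: x² - 7 = 0
Fixed-point form: x = (x² + 7)/(2x)
x₀ = 2.6

x_1 = g(2.600000) = 2.646154
x_2 = g(2.646154) = 2.645751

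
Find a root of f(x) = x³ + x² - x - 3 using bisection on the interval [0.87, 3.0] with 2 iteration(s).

f(x) = x³ + x² - x - 3
Initial interval: [0.87, 3.0]

Iteration 1:
  c_1 = (0.870000 + 3.000000)/2 = 1.935000
  f(c_1) = f(1.935000) = 6.054300
  f(a) × f(c) < 0, new interval: [0.870000, 1.935000]
Iteration 2:
  c_2 = (0.870000 + 1.935000)/2 = 1.402500
  f(c_2) = f(1.402500) = 0.323233
  f(a) × f(c) < 0, new interval: [0.870000, 1.402500]

After 2 iteration(s), the approximation is c_2 = 1.402500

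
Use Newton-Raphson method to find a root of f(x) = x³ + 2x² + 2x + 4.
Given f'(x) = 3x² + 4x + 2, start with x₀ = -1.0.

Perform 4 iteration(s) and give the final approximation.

f(x) = x³ + 2x² + 2x + 4
f'(x) = 3x² + 4x + 2
x₀ = -1.0

Newton-Raphson formula: x_{n+1} = x_n - f(x_n)/f'(x_n)

Iteration 1:
  f(-1.000000) = 3.000000
  f'(-1.000000) = 1.000000
  x_1 = -1.000000 - 3.000000/1.000000 = -4.000000
Iteration 2:
  f(-4.000000) = -36.000000
  f'(-4.000000) = 34.000000
  x_2 = -4.000000 - (-36.000000)/34.000000 = -2.941176
Iteration 3:
  f(-2.941176) = -10.024018
  f'(-2.941176) = 16.186851
  x_3 = -2.941176 - (-10.024018)/16.186851 = -2.321907
Iteration 4:
  f(-2.321907) = -2.379298
  f'(-2.321907) = 8.886131
  x_4 = -2.321907 - (-2.379298)/8.886131 = -2.054153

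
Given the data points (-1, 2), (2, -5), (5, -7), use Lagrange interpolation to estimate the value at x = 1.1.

Lagrange interpolation formula:
P(x) = Σ yᵢ × Lᵢ(x)
where Lᵢ(x) = Π_{j≠i} (x - xⱼ)/(xᵢ - xⱼ)

L_0(1.1) = (1.1 - 2)/(-1 - 2) × (1.1 - 5)/(-1 - 5) = 0.195000
L_1(1.1) = (1.1 - (-1))/(2 - (-1)) × (1.1 - 5)/(2 - 5) = 0.910000
L_2(1.1) = (1.1 - (-1))/(5 - (-1)) × (1.1 - 2)/(5 - 2) = -0.105000

P(1.1) = 2×L_0(1.1) + (-5)×L_1(1.1) + (-7)×L_2(1.1)
P(1.1) = -3.425000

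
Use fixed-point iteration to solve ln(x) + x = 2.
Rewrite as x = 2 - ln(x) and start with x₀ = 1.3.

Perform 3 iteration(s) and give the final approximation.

Equation: ln(x) + x = 2
Fixed-point form: x = 2 - ln(x)
x₀ = 1.3

x_1 = g(1.300000) = 1.737636
x_2 = g(1.737636) = 1.447475
x_3 = g(1.447475) = 1.630180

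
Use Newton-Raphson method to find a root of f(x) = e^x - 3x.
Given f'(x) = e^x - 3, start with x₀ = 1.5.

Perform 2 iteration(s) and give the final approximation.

f(x) = e^x - 3x
f'(x) = e^x - 3
x₀ = 1.5

Newton-Raphson formula: x_{n+1} = x_n - f(x_n)/f'(x_n)

Iteration 1:
  f(1.500000) = -0.018311
  f'(1.500000) = 1.481689
  x_1 = 1.500000 - (-0.018311)/1.481689 = 1.512358
Iteration 2:
  f(1.512358) = 0.000344
  f'(1.512358) = 1.537418
  x_2 = 1.512358 - 0.000344/1.537418 = 1.512135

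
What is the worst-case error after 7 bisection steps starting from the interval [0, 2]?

Bisection error bound: |error| ≤ (b-a)/2^n
|error| ≤ (2 - 0)/2^7 = 2/2^7
|error| ≤ 0.0156250000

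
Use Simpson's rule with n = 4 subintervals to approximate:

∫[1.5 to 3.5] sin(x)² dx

f(x) = sin(x)²
a = 1.5, b = 3.5, n = 4
h = (b - a)/n = 0.500000

Simpson's rule: (h/3)[f(x₀) + 4f(x₁) + 2f(x₂) + ... + f(xₙ)]

x_0 = 1.5000, f(x_0) = 0.994996, coefficient = 1
x_1 = 2.0000, f(x_1) = 0.826822, coefficient = 4
x_2 = 2.5000, f(x_2) = 0.358169, coefficient = 2
x_3 = 3.0000, f(x_3) = 0.019915, coefficient = 4
x_4 = 3.5000, f(x_4) = 0.123049, coefficient = 1

I ≈ (0.500000/3) × 5.221330 = 0.870222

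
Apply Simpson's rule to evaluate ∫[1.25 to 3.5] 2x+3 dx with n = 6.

f(x) = 2x+3
a = 1.25, b = 3.5, n = 6
h = (b - a)/n = 0.375000

Simpson's rule: (h/3)[f(x₀) + 4f(x₁) + 2f(x₂) + ... + f(xₙ)]

x_0 = 1.2500, f(x_0) = 5.500000, coefficient = 1
x_1 = 1.6250, f(x_1) = 6.250000, coefficient = 4
x_2 = 2.0000, f(x_2) = 7.000000, coefficient = 2
x_3 = 2.3750, f(x_3) = 7.750000, coefficient = 4
x_4 = 2.7500, f(x_4) = 8.500000, coefficient = 2
x_5 = 3.1250, f(x_5) = 9.250000, coefficient = 4
x_6 = 3.5000, f(x_6) = 10.000000, coefficient = 1

I ≈ (0.375000/3) × 139.500000 = 17.437500
Exact value: 17.437500
Error: 0.000000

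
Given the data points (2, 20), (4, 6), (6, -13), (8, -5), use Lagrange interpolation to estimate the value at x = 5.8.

Lagrange interpolation formula:
P(x) = Σ yᵢ × Lᵢ(x)
where Lᵢ(x) = Π_{j≠i} (x - xⱼ)/(xᵢ - xⱼ)

L_0(5.8) = (5.8 - 4)/(2 - 4) × (5.8 - 6)/(2 - 6) × (5.8 - 8)/(2 - 8) = -0.016500
L_1(5.8) = (5.8 - 2)/(4 - 2) × (5.8 - 6)/(4 - 6) × (5.8 - 8)/(4 - 8) = 0.104500
L_2(5.8) = (5.8 - 2)/(6 - 2) × (5.8 - 4)/(6 - 4) × (5.8 - 8)/(6 - 8) = 0.940500
L_3(5.8) = (5.8 - 2)/(8 - 2) × (5.8 - 4)/(8 - 4) × (5.8 - 6)/(8 - 6) = -0.028500

P(5.8) = 20×L_0(5.8) + 6×L_1(5.8) + (-13)×L_2(5.8) + (-5)×L_3(5.8)
P(5.8) = -11.787000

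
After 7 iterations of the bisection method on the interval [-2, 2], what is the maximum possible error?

Bisection error bound: |error| ≤ (b-a)/2^n
|error| ≤ (2 - (-2))/2^7 = 4/2^7
|error| ≤ 0.0312500000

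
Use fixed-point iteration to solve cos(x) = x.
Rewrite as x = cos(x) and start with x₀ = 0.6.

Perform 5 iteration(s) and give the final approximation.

Equation: cos(x) = x
Fixed-point form: x = cos(x)
x₀ = 0.6

x_1 = g(0.600000) = 0.825336
x_2 = g(0.825336) = 0.678310
x_3 = g(0.678310) = 0.778634
x_4 = g(0.778634) = 0.711874
x_5 = g(0.711874) = 0.757139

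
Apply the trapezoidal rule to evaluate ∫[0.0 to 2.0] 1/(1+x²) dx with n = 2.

f(x) = 1/(1+x²)
a = 0.0, b = 2.0, n = 2
h = (b - a)/n = 1.000000

Trapezoidal rule: (h/2)[f(x₀) + 2f(x₁) + 2f(x₂) + ... + f(xₙ)]

x_0 = 0.0000, f(x_0) = 1.000000, coefficient = 1
x_1 = 1.0000, f(x_1) = 0.500000, coefficient = 2
x_2 = 2.0000, f(x_2) = 0.200000, coefficient = 1

I ≈ (1.000000/2) × 2.200000 = 1.100000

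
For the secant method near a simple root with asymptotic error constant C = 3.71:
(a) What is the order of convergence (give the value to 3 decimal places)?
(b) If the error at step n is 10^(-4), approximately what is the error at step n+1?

(a) Secant method has superlinear convergence with order φ = (1+√5)/2 ≈ 1.618.
    This means |e_{n+1}| ≈ C|e_n|^1.618.

(b) With |e_n| = 10^(-4) and C = 3.71:
    |e_{n+1}| ≈ 3.71 × (10^(-4))^1.618 = 3.71 × 10^(-6.47)

(a) ≈ 1.618 (golden ratio); (b) |e_{n+1}| ≈ 1.251e-06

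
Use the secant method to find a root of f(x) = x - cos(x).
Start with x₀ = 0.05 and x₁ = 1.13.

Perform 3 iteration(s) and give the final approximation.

f(x) = x - cos(x)
x₀ = 0.05, x₁ = 1.13

Secant formula: x_{n+1} = x_n - f(x_n)(x_n - x_{n-1})/(f(x_n) - f(x_{n-1}))

Iteration 1:
  f(0.050000) = -0.948750
  f(1.130000) = 0.703340
  x_2 = 1.130000 - 0.703340×(1.130000 - 0.050000)/(0.703340 - (-0.948750))
       = 0.670214
Iteration 2:
  f(1.130000) = 0.703340
  f(0.670214) = -0.113474
  x_3 = 0.670214 - (-0.113474)×(0.670214 - 1.130000)/(-0.113474 - 0.703340)
       = 0.734089
Iteration 3:
  f(0.670214) = -0.113474
  f(0.734089) = -0.008352
  x_4 = 0.734089 - (-0.008352)×(0.734089 - 0.670214)/(-0.008352 - (-0.113474))
       = 0.739164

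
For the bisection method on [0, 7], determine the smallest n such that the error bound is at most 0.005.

We need (b-a)/2^n ≤ 0.005
(7 - 0)/2^n ≤ 0.005
7/2^n ≤ 0.005
2^n ≥ 1400
n ≥ log₂(1400) = 10.45
n ≥ 11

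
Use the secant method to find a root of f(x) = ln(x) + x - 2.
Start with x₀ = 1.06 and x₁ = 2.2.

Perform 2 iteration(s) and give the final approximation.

f(x) = ln(x) + x - 2
x₀ = 1.06, x₁ = 2.2

Secant formula: x_{n+1} = x_n - f(x_n)(x_n - x_{n-1})/(f(x_n) - f(x_{n-1}))

Iteration 1:
  f(1.060000) = -0.881731
  f(2.200000) = 0.988457
  x_2 = 2.200000 - 0.988457×(2.200000 - 1.060000)/(0.988457 - (-0.881731))
       = 1.597472
Iteration 2:
  f(2.200000) = 0.988457
  f(1.597472) = 0.065894
  x_3 = 1.597472 - 0.065894×(1.597472 - 2.200000)/(0.065894 - 0.988457)
       = 1.554436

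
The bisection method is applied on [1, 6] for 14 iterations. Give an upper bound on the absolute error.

Bisection error bound: |error| ≤ (b-a)/2^n
|error| ≤ (6 - 1)/2^14 = 5/2^14
|error| ≤ 0.0003051758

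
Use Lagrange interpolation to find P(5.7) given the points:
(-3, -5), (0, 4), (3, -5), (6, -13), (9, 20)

Lagrange interpolation formula:
P(x) = Σ yᵢ × Lᵢ(x)
where Lᵢ(x) = Π_{j≠i} (x - xⱼ)/(xᵢ - xⱼ)

L_0(5.7) = (5.7 - 0)/(-3 - 0) × (5.7 - 3)/(-3 - 3) × (5.7 - 6)/(-3 - 6) × (5.7 - 9)/(-3 - 9) = 0.007837
L_1(5.7) = (5.7 - (-3))/(0 - (-3)) × (5.7 - 3)/(0 - 3) × (5.7 - 6)/(0 - 6) × (5.7 - 9)/(0 - 9) = -0.047850
L_2(5.7) = (5.7 - (-3))/(3 - (-3)) × (5.7 - 0)/(3 - 0) × (5.7 - 6)/(3 - 6) × (5.7 - 9)/(3 - 9) = 0.151525
L_3(5.7) = (5.7 - (-3))/(6 - (-3)) × (5.7 - 0)/(6 - 0) × (5.7 - 3)/(6 - 3) × (5.7 - 9)/(6 - 9) = 0.909150
L_4(5.7) = (5.7 - (-3))/(9 - (-3)) × (5.7 - 0)/(9 - 0) × (5.7 - 3)/(9 - 3) × (5.7 - 6)/(9 - 6) = -0.020662

P(5.7) = (-5)×L_0(5.7) + 4×L_1(5.7) + (-5)×L_2(5.7) + (-13)×L_3(5.7) + 20×L_4(5.7)
P(5.7) = -13.220412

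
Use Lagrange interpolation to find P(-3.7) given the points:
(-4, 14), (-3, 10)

Lagrange interpolation formula:
P(x) = Σ yᵢ × Lᵢ(x)
where Lᵢ(x) = Π_{j≠i} (x - xⱼ)/(xᵢ - xⱼ)

L_0(-3.7) = (-3.7 - (-3))/(-4 - (-3)) = 0.700000
L_1(-3.7) = (-3.7 - (-4))/(-3 - (-4)) = 0.300000

P(-3.7) = 14×L_0(-3.7) + 10×L_1(-3.7)
P(-3.7) = 12.800000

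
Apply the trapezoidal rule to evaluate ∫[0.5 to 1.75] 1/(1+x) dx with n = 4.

f(x) = 1/(1+x)
a = 0.5, b = 1.75, n = 4
h = (b - a)/n = 0.312500

Trapezoidal rule: (h/2)[f(x₀) + 2f(x₁) + 2f(x₂) + ... + f(xₙ)]

x_0 = 0.5000, f(x_0) = 0.666667, coefficient = 1
x_1 = 0.8125, f(x_1) = 0.551724, coefficient = 2
x_2 = 1.1250, f(x_2) = 0.470588, coefficient = 2
x_3 = 1.4375, f(x_3) = 0.410256, coefficient = 2
x_4 = 1.7500, f(x_4) = 0.363636, coefficient = 1

I ≈ (0.312500/2) × 3.895441 = 0.608663
Exact value: 0.606136
Error: 0.002527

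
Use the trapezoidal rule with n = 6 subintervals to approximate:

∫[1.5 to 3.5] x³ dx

f(x) = x³
a = 1.5, b = 3.5, n = 6
h = (b - a)/n = 0.333333

Trapezoidal rule: (h/2)[f(x₀) + 2f(x₁) + 2f(x₂) + ... + f(xₙ)]

x_0 = 1.5000, f(x_0) = 3.375000, coefficient = 1
x_1 = 1.8333, f(x_1) = 6.162037, coefficient = 2
x_2 = 2.1667, f(x_2) = 10.171296, coefficient = 2
x_3 = 2.5000, f(x_3) = 15.625000, coefficient = 2
x_4 = 2.8333, f(x_4) = 22.745370, coefficient = 2
x_5 = 3.1667, f(x_5) = 31.754630, coefficient = 2
x_6 = 3.5000, f(x_6) = 42.875000, coefficient = 1

I ≈ (0.333333/2) × 219.166667 = 36.527778
Exact value: 36.250000
Error: 0.277778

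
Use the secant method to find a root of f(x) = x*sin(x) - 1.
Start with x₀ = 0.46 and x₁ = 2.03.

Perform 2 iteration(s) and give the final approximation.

f(x) = x*sin(x) - 1
x₀ = 0.46, x₁ = 2.03

Secant formula: x_{n+1} = x_n - f(x_n)(x_n - x_{n-1})/(f(x_n) - f(x_{n-1}))

Iteration 1:
  f(0.460000) = -0.795784
  f(2.030000) = 0.819704
  x_2 = 2.030000 - 0.819704×(2.030000 - 0.460000)/(0.819704 - (-0.795784))
       = 1.233377
Iteration 2:
  f(2.030000) = 0.819704
  f(1.233377) = 0.163829
  x_3 = 1.233377 - 0.163829×(1.233377 - 2.030000)/(0.163829 - 0.819704)
       = 1.034390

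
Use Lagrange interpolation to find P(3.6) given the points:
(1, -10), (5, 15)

Lagrange interpolation formula:
P(x) = Σ yᵢ × Lᵢ(x)
where Lᵢ(x) = Π_{j≠i} (x - xⱼ)/(xᵢ - xⱼ)

L_0(3.6) = (3.6 - 5)/(1 - 5) = 0.350000
L_1(3.6) = (3.6 - 1)/(5 - 1) = 0.650000

P(3.6) = (-10)×L_0(3.6) + 15×L_1(3.6)
P(3.6) = 6.250000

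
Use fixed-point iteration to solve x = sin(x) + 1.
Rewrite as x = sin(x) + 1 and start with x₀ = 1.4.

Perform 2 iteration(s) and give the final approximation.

Equation: x = sin(x) + 1
Fixed-point form: x = sin(x) + 1
x₀ = 1.4

x_1 = g(1.400000) = 1.985450
x_2 = g(1.985450) = 1.915256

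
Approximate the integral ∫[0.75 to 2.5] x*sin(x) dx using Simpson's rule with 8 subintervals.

f(x) = x*sin(x)
a = 0.75, b = 2.5, n = 8
h = (b - a)/n = 0.218750

Simpson's rule: (h/3)[f(x₀) + 4f(x₁) + 2f(x₂) + ... + f(xₙ)]

x_0 = 0.7500, f(x_0) = 0.511229, coefficient = 1
x_1 = 0.9688, f(x_1) = 0.798423, coefficient = 4
x_2 = 1.1875, f(x_2) = 1.101331, coefficient = 2
x_3 = 1.4062, f(x_3) = 1.387255, coefficient = 4
x_4 = 1.6250, f(x_4) = 1.622613, coefficient = 2
x_5 = 1.8438, f(x_5) = 1.775492, coefficient = 4
x_6 = 2.0625, f(x_6) = 1.818155, coefficient = 2
x_7 = 2.2812, f(x_7) = 1.729338, coefficient = 4
x_8 = 2.5000, f(x_8) = 1.496180, coefficient = 1

I ≈ (0.218750/3) × 33.853645 = 2.468495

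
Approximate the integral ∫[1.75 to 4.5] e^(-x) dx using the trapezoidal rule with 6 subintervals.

f(x) = e^(-x)
a = 1.75, b = 4.5, n = 6
h = (b - a)/n = 0.458333

Trapezoidal rule: (h/2)[f(x₀) + 2f(x₁) + 2f(x₂) + ... + f(xₙ)]

x_0 = 1.7500, f(x_0) = 0.173774, coefficient = 1
x_1 = 2.2083, f(x_1) = 0.109884, coefficient = 2
x_2 = 2.6667, f(x_2) = 0.069483, coefficient = 2
x_3 = 3.1250, f(x_3) = 0.043937, coefficient = 2
x_4 = 3.5833, f(x_4) = 0.027783, coefficient = 2
x_5 = 4.0417, f(x_5) = 0.017568, coefficient = 2
x_6 = 4.5000, f(x_6) = 0.011109, coefficient = 1

I ≈ (0.458333/2) × 0.722193 = 0.165503
Exact value: 0.162665
Error: 0.002838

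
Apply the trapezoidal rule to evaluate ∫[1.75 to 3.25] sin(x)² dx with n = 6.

f(x) = sin(x)²
a = 1.75, b = 3.25, n = 6
h = (b - a)/n = 0.250000

Trapezoidal rule: (h/2)[f(x₀) + 2f(x₁) + 2f(x₂) + ... + f(xₙ)]

x_0 = 1.7500, f(x_0) = 0.968228, coefficient = 1
x_1 = 2.0000, f(x_1) = 0.826822, coefficient = 2
x_2 = 2.2500, f(x_2) = 0.605398, coefficient = 2
x_3 = 2.5000, f(x_3) = 0.358169, coefficient = 2
x_4 = 2.7500, f(x_4) = 0.145665, coefficient = 2
x_5 = 3.0000, f(x_5) = 0.019915, coefficient = 2
x_6 = 3.2500, f(x_6) = 0.011706, coefficient = 1

I ≈ (0.250000/2) × 4.891872 = 0.611484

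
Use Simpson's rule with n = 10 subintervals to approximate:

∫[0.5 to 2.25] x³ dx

f(x) = x³
a = 0.5, b = 2.25, n = 10
h = (b - a)/n = 0.175000

Simpson's rule: (h/3)[f(x₀) + 4f(x₁) + 2f(x₂) + ... + f(xₙ)]

x_0 = 0.5000, f(x_0) = 0.125000, coefficient = 1
x_1 = 0.6750, f(x_1) = 0.307547, coefficient = 4
x_2 = 0.8500, f(x_2) = 0.614125, coefficient = 2
x_3 = 1.0250, f(x_3) = 1.076891, coefficient = 4
x_4 = 1.2000, f(x_4) = 1.728000, coefficient = 2
x_5 = 1.3750, f(x_5) = 2.599609, coefficient = 4
x_6 = 1.5500, f(x_6) = 3.723875, coefficient = 2
x_7 = 1.7250, f(x_7) = 5.132953, coefficient = 4
x_8 = 1.9000, f(x_8) = 6.859000, coefficient = 2
x_9 = 2.0750, f(x_9) = 8.934172, coefficient = 4
x_10 = 2.2500, f(x_10) = 11.390625, coefficient = 1

I ≈ (0.175000/3) × 109.570312 = 6.391602
Exact value: 6.391602
Error: 0.000000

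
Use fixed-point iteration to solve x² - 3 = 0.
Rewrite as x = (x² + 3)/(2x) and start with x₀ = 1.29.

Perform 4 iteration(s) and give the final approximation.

Equation: x² - 3 = 0
Fixed-point form: x = (x² + 3)/(2x)
x₀ = 1.29

x_1 = g(1.290000) = 1.807791
x_2 = g(1.807791) = 1.733637
x_3 = g(1.733637) = 1.732052
x_4 = g(1.732052) = 1.732051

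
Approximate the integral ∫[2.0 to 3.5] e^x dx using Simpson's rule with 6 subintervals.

f(x) = e^x
a = 2.0, b = 3.5, n = 6
h = (b - a)/n = 0.250000

Simpson's rule: (h/3)[f(x₀) + 4f(x₁) + 2f(x₂) + ... + f(xₙ)]

x_0 = 2.0000, f(x_0) = 7.389056, coefficient = 1
x_1 = 2.2500, f(x_1) = 9.487736, coefficient = 4
x_2 = 2.5000, f(x_2) = 12.182494, coefficient = 2
x_3 = 2.7500, f(x_3) = 15.642632, coefficient = 4
x_4 = 3.0000, f(x_4) = 20.085537, coefficient = 2
x_5 = 3.2500, f(x_5) = 25.790340, coefficient = 4
x_6 = 3.5000, f(x_6) = 33.115452, coefficient = 1

I ≈ (0.250000/3) × 308.723400 = 25.726950
Exact value: 25.726396
Error: 0.000554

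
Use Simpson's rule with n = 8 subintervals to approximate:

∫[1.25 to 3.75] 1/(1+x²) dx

f(x) = 1/(1+x²)
a = 1.25, b = 3.75, n = 8
h = (b - a)/n = 0.312500

Simpson's rule: (h/3)[f(x₀) + 4f(x₁) + 2f(x₂) + ... + f(xₙ)]

x_0 = 1.2500, f(x_0) = 0.390244, coefficient = 1
x_1 = 1.5625, f(x_1) = 0.290579, coefficient = 4
x_2 = 1.8750, f(x_2) = 0.221453, coefficient = 2
x_3 = 2.1875, f(x_3) = 0.172856, coefficient = 4
x_4 = 2.5000, f(x_4) = 0.137931, coefficient = 2
x_5 = 2.8125, f(x_5) = 0.112231, coefficient = 4
x_6 = 3.1250, f(x_6) = 0.092888, coefficient = 2
x_7 = 3.4375, f(x_7) = 0.078025, coefficient = 4
x_8 = 3.7500, f(x_8) = 0.066390, coefficient = 1

I ≈ (0.312500/3) × 3.975945 = 0.414161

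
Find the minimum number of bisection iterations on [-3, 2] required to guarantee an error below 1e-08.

We need (b-a)/2^n ≤ 1e-08
(2 - (-3))/2^n ≤ 1e-08
5/2^n ≤ 1e-08
2^n ≥ 500000000
n ≥ log₂(500000000) = 28.90
n ≥ 29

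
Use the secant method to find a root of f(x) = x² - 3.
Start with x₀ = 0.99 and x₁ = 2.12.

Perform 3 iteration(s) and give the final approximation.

f(x) = x² - 3
x₀ = 0.99, x₁ = 2.12

Secant formula: x_{n+1} = x_n - f(x_n)(x_n - x_{n-1})/(f(x_n) - f(x_{n-1}))

Iteration 1:
  f(0.990000) = -2.019900
  f(2.120000) = 1.494400
  x_2 = 2.120000 - 1.494400×(2.120000 - 0.990000)/(1.494400 - (-2.019900))
       = 1.639486
Iteration 2:
  f(2.120000) = 1.494400
  f(1.639486) = -0.312087
  x_3 = 1.639486 - (-0.312087)×(1.639486 - 2.120000)/(-0.312087 - 1.494400)
       = 1.722499
Iteration 3:
  f(1.639486) = -0.312087
  f(1.722499) = -0.032998
  x_4 = 1.722499 - (-0.032998)×(1.722499 - 1.639486)/(-0.032998 - (-0.312087))
       = 1.732314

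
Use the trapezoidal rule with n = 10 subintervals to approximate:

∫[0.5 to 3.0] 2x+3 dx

f(x) = 2x+3
a = 0.5, b = 3.0, n = 10
h = (b - a)/n = 0.250000

Trapezoidal rule: (h/2)[f(x₀) + 2f(x₁) + 2f(x₂) + ... + f(xₙ)]

x_0 = 0.5000, f(x_0) = 4.000000, coefficient = 1
x_1 = 0.7500, f(x_1) = 4.500000, coefficient = 2
x_2 = 1.0000, f(x_2) = 5.000000, coefficient = 2
x_3 = 1.2500, f(x_3) = 5.500000, coefficient = 2
x_4 = 1.5000, f(x_4) = 6.000000, coefficient = 2
x_5 = 1.7500, f(x_5) = 6.500000, coefficient = 2
x_6 = 2.0000, f(x_6) = 7.000000, coefficient = 2
x_7 = 2.2500, f(x_7) = 7.500000, coefficient = 2
x_8 = 2.5000, f(x_8) = 8.000000, coefficient = 2
x_9 = 2.7500, f(x_9) = 8.500000, coefficient = 2
x_10 = 3.0000, f(x_10) = 9.000000, coefficient = 1

I ≈ (0.250000/2) × 130.000000 = 16.250000
Exact value: 16.250000
Error: 0.000000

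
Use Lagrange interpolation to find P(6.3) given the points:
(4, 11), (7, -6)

Lagrange interpolation formula:
P(x) = Σ yᵢ × Lᵢ(x)
where Lᵢ(x) = Π_{j≠i} (x - xⱼ)/(xᵢ - xⱼ)

L_0(6.3) = (6.3 - 7)/(4 - 7) = 0.233333
L_1(6.3) = (6.3 - 4)/(7 - 4) = 0.766667

P(6.3) = 11×L_0(6.3) + (-6)×L_1(6.3)
P(6.3) = -2.033333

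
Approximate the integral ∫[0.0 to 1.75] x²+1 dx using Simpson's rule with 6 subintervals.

f(x) = x²+1
a = 0.0, b = 1.75, n = 6
h = (b - a)/n = 0.291667

Simpson's rule: (h/3)[f(x₀) + 4f(x₁) + 2f(x₂) + ... + f(xₙ)]

x_0 = 0.0000, f(x_0) = 1.000000, coefficient = 1
x_1 = 0.2917, f(x_1) = 1.085069, coefficient = 4
x_2 = 0.5833, f(x_2) = 1.340278, coefficient = 2
x_3 = 0.8750, f(x_3) = 1.765625, coefficient = 4
x_4 = 1.1667, f(x_4) = 2.361111, coefficient = 2
x_5 = 1.4583, f(x_5) = 3.126736, coefficient = 4
x_6 = 1.7500, f(x_6) = 4.062500, coefficient = 1

I ≈ (0.291667/3) × 36.375000 = 3.536458
Exact value: 3.536458
Error: 0.000000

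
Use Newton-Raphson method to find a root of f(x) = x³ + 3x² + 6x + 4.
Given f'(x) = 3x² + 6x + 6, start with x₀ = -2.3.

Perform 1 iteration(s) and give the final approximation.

f(x) = x³ + 3x² + 6x + 4
f'(x) = 3x² + 6x + 6
x₀ = -2.3

Newton-Raphson formula: x_{n+1} = x_n - f(x_n)/f'(x_n)

Iteration 1:
  f(-2.300000) = -6.097000
  f'(-2.300000) = 8.070000
  x_1 = -2.300000 - (-6.097000)/8.070000 = -1.544486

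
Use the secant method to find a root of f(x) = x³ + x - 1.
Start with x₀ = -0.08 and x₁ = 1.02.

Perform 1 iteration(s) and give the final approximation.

f(x) = x³ + x - 1
x₀ = -0.08, x₁ = 1.02

Secant formula: x_{n+1} = x_n - f(x_n)(x_n - x_{n-1})/(f(x_n) - f(x_{n-1}))

Iteration 1:
  f(-0.080000) = -1.080512
  f(1.020000) = 1.081208
  x_2 = 1.020000 - 1.081208×(1.020000 - (-0.080000))/(1.081208 - (-1.080512))
       = 0.469823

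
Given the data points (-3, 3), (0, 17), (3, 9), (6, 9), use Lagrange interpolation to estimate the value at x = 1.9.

Lagrange interpolation formula:
P(x) = Σ yᵢ × Lᵢ(x)
where Lᵢ(x) = Π_{j≠i} (x - xⱼ)/(xᵢ - xⱼ)

L_0(1.9) = (1.9 - 0)/(-3 - 0) × (1.9 - 3)/(-3 - 3) × (1.9 - 6)/(-3 - 6) = -0.052895
L_1(1.9) = (1.9 - (-3))/(0 - (-3)) × (1.9 - 3)/(0 - 3) × (1.9 - 6)/(0 - 6) = 0.409241
L_2(1.9) = (1.9 - (-3))/(3 - (-3)) × (1.9 - 0)/(3 - 0) × (1.9 - 6)/(3 - 6) = 0.706870
L_3(1.9) = (1.9 - (-3))/(6 - (-3)) × (1.9 - 0)/(6 - 0) × (1.9 - 3)/(6 - 3) = -0.063216

P(1.9) = 3×L_0(1.9) + 17×L_1(1.9) + 9×L_2(1.9) + 9×L_3(1.9)
P(1.9) = 12.591296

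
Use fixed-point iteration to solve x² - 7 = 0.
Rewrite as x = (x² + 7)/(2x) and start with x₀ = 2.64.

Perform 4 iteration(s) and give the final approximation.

Equation: x² - 7 = 0
Fixed-point form: x = (x² + 7)/(2x)
x₀ = 2.64

x_1 = g(2.640000) = 2.645758
x_2 = g(2.645758) = 2.645751
x_3 = g(2.645751) = 2.645751
x_4 = g(2.645751) = 2.645751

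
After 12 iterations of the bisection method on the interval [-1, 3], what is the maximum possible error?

Bisection error bound: |error| ≤ (b-a)/2^n
|error| ≤ (3 - (-1))/2^12 = 4/2^12
|error| ≤ 0.0009765625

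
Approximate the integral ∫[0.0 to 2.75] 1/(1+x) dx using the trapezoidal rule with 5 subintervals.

f(x) = 1/(1+x)
a = 0.0, b = 2.75, n = 5
h = (b - a)/n = 0.550000

Trapezoidal rule: (h/2)[f(x₀) + 2f(x₁) + 2f(x₂) + ... + f(xₙ)]

x_0 = 0.0000, f(x_0) = 1.000000, coefficient = 1
x_1 = 0.5500, f(x_1) = 0.645161, coefficient = 2
x_2 = 1.1000, f(x_2) = 0.476190, coefficient = 2
x_3 = 1.6500, f(x_3) = 0.377358, coefficient = 2
x_4 = 2.2000, f(x_4) = 0.312500, coefficient = 2
x_5 = 2.7500, f(x_5) = 0.266667, coefficient = 1

I ≈ (0.550000/2) × 4.889087 = 1.344499
Exact value: 1.321756
Error: 0.022743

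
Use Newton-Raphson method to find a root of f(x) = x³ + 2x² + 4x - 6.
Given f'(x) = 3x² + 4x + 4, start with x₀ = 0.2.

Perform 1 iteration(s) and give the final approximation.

f(x) = x³ + 2x² + 4x - 6
f'(x) = 3x² + 4x + 4
x₀ = 0.2

Newton-Raphson formula: x_{n+1} = x_n - f(x_n)/f'(x_n)

Iteration 1:
  f(0.200000) = -5.112000
  f'(0.200000) = 4.920000
  x_1 = 0.200000 - (-5.112000)/4.920000 = 1.239024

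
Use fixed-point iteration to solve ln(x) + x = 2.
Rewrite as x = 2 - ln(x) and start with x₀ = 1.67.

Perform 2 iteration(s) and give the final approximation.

Equation: ln(x) + x = 2
Fixed-point form: x = 2 - ln(x)
x₀ = 1.67

x_1 = g(1.670000) = 1.487176
x_2 = g(1.487176) = 1.603121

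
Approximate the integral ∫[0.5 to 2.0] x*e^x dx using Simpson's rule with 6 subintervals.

f(x) = x*e^x
a = 0.5, b = 2.0, n = 6
h = (b - a)/n = 0.250000

Simpson's rule: (h/3)[f(x₀) + 4f(x₁) + 2f(x₂) + ... + f(xₙ)]

x_0 = 0.5000, f(x_0) = 0.824361, coefficient = 1
x_1 = 0.7500, f(x_1) = 1.587750, coefficient = 4
x_2 = 1.0000, f(x_2) = 2.718282, coefficient = 2
x_3 = 1.2500, f(x_3) = 4.362929, coefficient = 4
x_4 = 1.5000, f(x_4) = 6.722534, coefficient = 2
x_5 = 1.7500, f(x_5) = 10.070555, coefficient = 4
x_6 = 2.0000, f(x_6) = 14.778112, coefficient = 1

I ≈ (0.250000/3) × 98.569037 = 8.214086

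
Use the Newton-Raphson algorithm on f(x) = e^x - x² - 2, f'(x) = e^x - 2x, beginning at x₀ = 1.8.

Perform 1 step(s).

f(x) = e^x - x² - 2
f'(x) = e^x - 2x
x₀ = 1.8

Newton-Raphson formula: x_{n+1} = x_n - f(x_n)/f'(x_n)

Iteration 1:
  f(1.800000) = 0.809647
  f'(1.800000) = 2.449647
  x_1 = 1.800000 - 0.809647/2.449647 = 1.469484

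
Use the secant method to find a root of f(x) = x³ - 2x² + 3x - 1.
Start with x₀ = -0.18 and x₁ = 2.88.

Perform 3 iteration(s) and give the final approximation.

f(x) = x³ - 2x² + 3x - 1
x₀ = -0.18, x₁ = 2.88

Secant formula: x_{n+1} = x_n - f(x_n)(x_n - x_{n-1})/(f(x_n) - f(x_{n-1}))

Iteration 1:
  f(-0.180000) = -1.610632
  f(2.880000) = 14.939072
  x_2 = 2.880000 - 14.939072×(2.880000 - (-0.180000))/(14.939072 - (-1.610632))
       = 0.117802
Iteration 2:
  f(2.880000) = 14.939072
  f(0.117802) = -0.672714
  x_3 = 0.117802 - (-0.672714)×(0.117802 - 2.880000)/(-0.672714 - 14.939072)
       = 0.236825
Iteration 3:
  f(0.117802) = -0.672714
  f(0.236825) = -0.388414
  x_4 = 0.236825 - (-0.388414)×(0.236825 - 0.117802)/(-0.388414 - (-0.672714))
       = 0.399436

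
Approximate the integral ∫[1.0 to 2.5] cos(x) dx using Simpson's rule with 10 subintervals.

f(x) = cos(x)
a = 1.0, b = 2.5, n = 10
h = (b - a)/n = 0.150000

Simpson's rule: (h/3)[f(x₀) + 4f(x₁) + 2f(x₂) + ... + f(xₙ)]

x_0 = 1.0000, f(x_0) = 0.540302, coefficient = 1
x_1 = 1.1500, f(x_1) = 0.408487, coefficient = 4
x_2 = 1.3000, f(x_2) = 0.267499, coefficient = 2
x_3 = 1.4500, f(x_3) = 0.120503, coefficient = 4
x_4 = 1.6000, f(x_4) = -0.029200, coefficient = 2
x_5 = 1.7500, f(x_5) = -0.178246, coefficient = 4
x_6 = 1.9000, f(x_6) = -0.323290, coefficient = 2
x_7 = 2.0500, f(x_7) = -0.461073, coefficient = 4
x_8 = 2.2000, f(x_8) = -0.588501, coefficient = 2
x_9 = 2.3500, f(x_9) = -0.702713, coefficient = 4
x_10 = 2.5000, f(x_10) = -0.801144, coefficient = 1

I ≈ (0.150000/3) × -4.859991 = -0.243000
Exact value: -0.242999
Error: 0.000001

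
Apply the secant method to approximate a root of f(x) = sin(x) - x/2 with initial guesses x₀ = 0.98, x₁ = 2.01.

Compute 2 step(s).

f(x) = sin(x) - x/2
x₀ = 0.98, x₁ = 2.01

Secant formula: x_{n+1} = x_n - f(x_n)(x_n - x_{n-1})/(f(x_n) - f(x_{n-1}))

Iteration 1:
  f(0.980000) = 0.340497
  f(2.010000) = -0.099909
  x_2 = 2.010000 - (-0.099909)×(2.010000 - 0.980000)/(-0.099909 - 0.340497)
       = 1.776337
Iteration 2:
  f(2.010000) = -0.099909
  f(1.776337) = 0.090782
  x_3 = 1.776337 - 0.090782×(1.776337 - 2.010000)/(0.090782 - (-0.099909))
       = 1.887577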